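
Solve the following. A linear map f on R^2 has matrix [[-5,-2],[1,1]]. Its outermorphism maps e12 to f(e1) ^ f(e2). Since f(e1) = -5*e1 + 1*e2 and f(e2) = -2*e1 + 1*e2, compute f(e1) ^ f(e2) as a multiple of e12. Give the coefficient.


The outermorphism of a linear map f sends e1^e2 to f(e1)^f(e2).
f(e1) = -5*e1 + 1*e2
f(e2) = -2*e1 + 1*e2
f(e1) ^ f(e2) = (-5*e1 + 1*e2) ^ (-2*e1 + 1*e2)
= (-5)*1*e12 + 1*(-2)*e21
= (-5 - (-2))*e12
= -3*e12
Coefficient = -3


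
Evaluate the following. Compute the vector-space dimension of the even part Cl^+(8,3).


Even subalgebra dimension = 2^(n-1)
n = 8 + 3 = 11
2^(11 - 1) = 2^10 = 1024
Verification: sum of C(11,k) for even k = 1 + 55 + 330 + 462 + 165 + 11 = 1024
Result = 1024


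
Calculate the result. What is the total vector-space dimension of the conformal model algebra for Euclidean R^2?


The conformal model of R^2 uses Cl(3,1): the 2 Euclidean generators plus two extra orthogonal generators e+ (e+^2 = +1) and e- (e-^2 = -1), from which the null vectors e0, einf are built.
Number of generators m = 2 + 2 = 4.
dim Cl(p,q) = 2^m = 2^4 = 16


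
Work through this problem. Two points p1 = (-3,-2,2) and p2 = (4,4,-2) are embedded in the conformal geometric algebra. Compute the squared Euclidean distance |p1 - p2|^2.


p1 - p2 = (-7, -6, 4)
|p1 - p2|^2 = (-7)^2 + (-6)^2 + 4^2
= 49 + 36 + 16
= 101


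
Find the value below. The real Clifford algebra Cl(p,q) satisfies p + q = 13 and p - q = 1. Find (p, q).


We need p + q = 13 and p - q = 1.
Adding: 2p = 13 + 1 = 14, so p = 7.
Then q = 13 - 7 = 6.
(p, q) = (7, 6)


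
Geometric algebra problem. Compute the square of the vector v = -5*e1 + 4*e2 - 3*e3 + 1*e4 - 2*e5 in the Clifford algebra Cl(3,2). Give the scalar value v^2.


v^2 = sum of c_i^2 * e_i^2
Positive signature terms (e_i^2 = +1): (-5)^2 + 4^2 + (-3)^2 = 50
Negative signature terms (e_j^2 = -1): 1^2 + (-2)^2 = 5
v^2 = 50 - 5 = 45


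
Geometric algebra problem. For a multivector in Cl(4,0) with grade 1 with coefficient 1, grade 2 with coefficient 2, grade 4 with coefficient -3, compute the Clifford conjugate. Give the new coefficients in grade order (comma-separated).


Clifford conjugate sign for grade k: (-1)^(k(k+1)/2)
Grade 1: (-1)^(1*2/2) = (-1)^1 = -1, coeff 1 -> -1
Grade 2: (-1)^(2*3/2) = (-1)^3 = -1, coeff 2 -> -2
Grade 4: (-1)^(4*5/2) = (-1)^10 = 1, coeff -3 -> -3
Conjugated coefficients: -1, -2, -3


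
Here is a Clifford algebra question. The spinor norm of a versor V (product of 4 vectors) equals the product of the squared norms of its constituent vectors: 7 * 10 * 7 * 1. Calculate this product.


Spinor norm N(V) = |v1|^2 * |v2|^2 * ... * |v4|^2
= 7 * 10 * 7 * 1
Running product: 7, 70, 490, 490
N(V) = 490


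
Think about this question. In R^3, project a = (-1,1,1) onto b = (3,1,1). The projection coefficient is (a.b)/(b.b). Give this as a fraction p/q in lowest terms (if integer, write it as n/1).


Projection coefficient = (a . b) / (b . b)
a . b = (-1)*3 + 1*1 + 1*1
= -3 + 1 + 1 = -1
b . b = 3^2 + 1^2 + 1^2
= 9 + 1 + 1 = 11
Coefficient = -1/11
In lowest terms: -1/11


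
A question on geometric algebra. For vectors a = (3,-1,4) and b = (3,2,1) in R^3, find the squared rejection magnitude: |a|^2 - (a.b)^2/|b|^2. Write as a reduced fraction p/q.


|a|^2 = 3^2 + (-1)^2 + 4^2 = 26
|b|^2 = 3^2 + 2^2 + 1^2 = 14
a . b = 3*3 + (-1)*2 + 4*1 = 11
(a.b)^2 = 11^2 = 121
|rej|^2 = 26 - 121/14
= (364 - 121)/14
= 243/14
In lowest terms: 243/14


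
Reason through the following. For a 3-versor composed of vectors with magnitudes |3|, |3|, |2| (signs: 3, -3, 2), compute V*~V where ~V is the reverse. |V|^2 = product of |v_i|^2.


Each vector v_i has |v_i|^2 = s_i^2
Squared scales: 3^2 = 9, (-3)^2 = 9, 2^2 = 4
|V|^2 = 9 * 9 * 4
= 324


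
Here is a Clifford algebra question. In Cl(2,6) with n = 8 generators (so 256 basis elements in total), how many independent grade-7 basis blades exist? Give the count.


Number of grade-k basis blades in Cl(p,q) with n = p + q is C(n, k).
n = 2 + 6 = 8
C(8, 7) = 8! / (7! * 1!)
= 40320 / (5040 * 1)
= 8


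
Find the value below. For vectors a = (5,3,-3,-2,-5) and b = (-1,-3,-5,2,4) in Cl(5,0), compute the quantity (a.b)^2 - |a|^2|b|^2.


a . b = 5*(-1) + 3*(-3) + (-3)*(-5) + (-2)*2 + (-5)*4
= -5 + (-9) + 15 + (-4) + (-20) = -23
|a|^2 = 5^2 + 3^2 + (-3)^2 + (-2)^2 + (-5)^2 = 72
|b|^2 = (-1)^2 + (-3)^2 + (-5)^2 + 2^2 + 4^2 = 55
(a.b)^2 = (-23)^2 = 529
|a|^2 * |b|^2 = 72 * 55 = 3960
Result = 529 - 3960 = -3431


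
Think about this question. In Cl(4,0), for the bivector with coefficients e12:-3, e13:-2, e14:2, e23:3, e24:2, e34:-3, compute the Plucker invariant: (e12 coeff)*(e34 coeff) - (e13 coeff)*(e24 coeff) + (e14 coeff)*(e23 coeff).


Plucker relation: af - be + cd
a*f = (-3)*(-3) = 9
b*e = (-2)*2 = -4
c*d = 2*3 = 6
af - be + cd = 9 - (-4) + 6
= 19


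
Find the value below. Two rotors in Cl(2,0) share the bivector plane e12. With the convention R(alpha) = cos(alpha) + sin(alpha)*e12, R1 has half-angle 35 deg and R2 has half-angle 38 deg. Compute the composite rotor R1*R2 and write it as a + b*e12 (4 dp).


Same-plane rotors commute and their half-angles add:
R1*R2 = cos(a1 + a2) + sin(a1 + a2)*e12.
a1 + a2 = 35 + 38 = 73 deg
cos(73 deg) = 0.2924
sin(73 deg) = 0.9563
R1*R2 = 0.2924 + 0.9563*e12


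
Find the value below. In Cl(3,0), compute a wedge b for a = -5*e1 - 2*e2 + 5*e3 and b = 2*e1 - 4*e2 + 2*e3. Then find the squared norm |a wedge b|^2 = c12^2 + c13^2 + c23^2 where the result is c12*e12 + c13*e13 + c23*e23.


a wedge b = (a1*b2 - a2*b1)*e12 + (a1*b3 - a3*b1)*e13 + (a2*b3 - a3*b2)*e23
e12 coeff: (-5)*(-4) - (-2)*2 = 20 - (-4) = 24
e13 coeff: (-5)*2 - 5*2 = -10 - 10 = -20
e23 coeff: (-2)*2 - 5*(-4) = -4 - (-20) = 16
|a wedge b|^2 = 24^2 + (-20)^2 + 16^2
= 576 + 400 + 256
= 1232


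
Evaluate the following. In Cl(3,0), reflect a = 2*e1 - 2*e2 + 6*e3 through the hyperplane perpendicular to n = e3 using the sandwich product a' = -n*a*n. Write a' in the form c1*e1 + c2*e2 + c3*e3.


Reflection formula: a' = -n*a*n, with n = e3 (unit vector, n^2 = 1).
For reflection through hyperplane perp to e3:
The component along e3 flips sign, others stay.
a = (2, -2, 6)
a' = (2, -2, -6)
a' = 2*e1 - 2*e2 - 6*e3


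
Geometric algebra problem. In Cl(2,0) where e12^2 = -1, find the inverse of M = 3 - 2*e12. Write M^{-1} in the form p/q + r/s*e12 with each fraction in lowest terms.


M = 3 - 2*e12, where e12^2 = -1.
Since M commutes with its reverse ~M = a - b*e12, M * ~M = a^2 - b^2*e12^2 = a^2 + b^2.
So M^{-1} = ~M / (a^2 + b^2) = (a - b*e12)/(a^2 + b^2).
a^2 + b^2 = 9 + 4 = 13
Scalar part = 3/13 = 3/13
Bivector coeff = 2/13 = 2/13
M^{-1} = 3/13 + 2/13*e12


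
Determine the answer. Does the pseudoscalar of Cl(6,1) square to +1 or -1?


The pseudoscalar I = e1...e_n (product of all n generators) of Cl(p,q) satisfies I^2 = (-1)^(q + n(n-1)/2).
p = 6, q = 1, n = p + q = 7
n(n-1)/2 = 7 * 6 / 2 = 21
Exponent = q + n(n-1)/2 = 1 + 21 = 22
I^2 = (-1)^22 = +1


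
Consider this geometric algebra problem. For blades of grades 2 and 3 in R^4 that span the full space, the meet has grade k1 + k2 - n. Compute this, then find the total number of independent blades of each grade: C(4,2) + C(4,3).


Meet grade = grade(A) + grade(B) - n
= 2 + 3 - 4 = 1
C(4,2) = 6
C(4,3) = 4
dim_A + dim_B = 6 + 4 = 10


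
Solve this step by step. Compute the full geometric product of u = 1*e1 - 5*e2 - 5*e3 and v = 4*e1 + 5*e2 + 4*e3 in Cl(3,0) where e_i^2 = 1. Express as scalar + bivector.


In Cl(3,0): e_i^2 = 1, e_ie_j = -e_je_i for i != j.
Scalar part = u . v = 1*4 + (-5)*5 + (-5)*4
= 4 + (-25) + (-20) = -41
e12 coeff = 1*5 - (-5)*4 = 5 - (-20) = 25
e13 coeff = 1*4 - (-5)*4 = 4 - (-20) = 24
e23 coeff = (-5)*4 - (-5)*5 = -20 - (-25) = 5
uv = -41 + 25*e12 + 24*e13 + 5*e23


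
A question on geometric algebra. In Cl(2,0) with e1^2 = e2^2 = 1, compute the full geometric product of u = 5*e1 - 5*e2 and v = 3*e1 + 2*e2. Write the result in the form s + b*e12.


Expand: (5*e1 - 5*e2)(3*e1 + 2*e2)
= 5*3*e1e1 + 5*2*e1e2 + (-5)*3*e2e1 + (-5)*2*e2e2
Using e1^2 = e2^2 = 1, e2e1 = -e1e2:
Scalar part s = 5*3 + (-5)*2 = 15 + (-10) = 5
Bivector part b = 5*2 - (-5)*3 = 10 - (-15) = 25
uv = 5 + 25*e12


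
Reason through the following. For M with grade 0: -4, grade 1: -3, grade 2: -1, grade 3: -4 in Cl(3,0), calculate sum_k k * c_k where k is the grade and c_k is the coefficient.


Grade-weighted sum = sum of grade_k * coefficient_k
0*(-4) = 0
1*(-3) = -3
2*(-1) = -2
3*(-4) = -12
Total = 0 + (-3) + (-2) + (-12) = -17


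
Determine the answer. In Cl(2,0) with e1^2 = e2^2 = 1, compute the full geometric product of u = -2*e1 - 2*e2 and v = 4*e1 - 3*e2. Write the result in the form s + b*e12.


Expand: (-2*e1 - 2*e2)(4*e1 - 3*e2)
= (-2)*4*e1e1 + (-2)*(-3)*e1e2 + (-2)*4*e2e1 + (-2)*(-3)*e2e2
Using e1^2 = e2^2 = 1, e2e1 = -e1e2:
Scalar part s = (-2)*4 + (-2)*(-3) = -8 + 6 = -2
Bivector part b = (-2)*(-3) - (-2)*4 = 6 - (-8) = 14
uv = -2 + 14*e12


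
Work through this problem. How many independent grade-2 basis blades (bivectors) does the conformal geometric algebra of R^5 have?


The conformal model of R^5 uses Cl(6,1) with m = 5 + 2 = 7 generators.
Number of grade-2 blades = C(m, 2) = C(7, 2)
= 7*6/2 = 21


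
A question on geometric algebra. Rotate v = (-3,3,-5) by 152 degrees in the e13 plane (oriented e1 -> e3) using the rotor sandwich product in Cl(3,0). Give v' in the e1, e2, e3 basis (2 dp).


Rotor R = cos(76deg) - sin(76deg)*e13
Rotation angle theta = 2 * 76 = 152 degrees in the e13 plane (e1 -> e3).
The component perpendicular to the plane (e2) is invariant: v'_2 = v2 = 3.00
cos(152deg) = -0.8829, sin(152deg) = 0.4695
v'_1 = v1*cos(theta) - v3*sin(theta) = -3*(-0.8829) - (-5)*0.4695 = 5.00
v'_3 = v1*sin(theta) + v3*cos(theta) = -3*0.4695 + (-5)*(-0.8829) = 3.01
v' = 5.00*e1 + 3.00*e2 + 3.01*e3


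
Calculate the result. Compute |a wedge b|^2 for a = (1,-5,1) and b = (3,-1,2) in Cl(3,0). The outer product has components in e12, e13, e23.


a wedge b = (a1*b2 - a2*b1)*e12 + (a1*b3 - a3*b1)*e13 + (a2*b3 - a3*b2)*e23
e12 coeff: 1*(-1) - (-5)*3 = -1 - (-15) = 14
e13 coeff: 1*2 - 1*3 = 2 - 3 = -1
e23 coeff: (-5)*2 - 1*(-1) = -10 - (-1) = -9
|a wedge b|^2 = 14^2 + (-1)^2 + (-9)^2
= 196 + 1 + 81
= 278


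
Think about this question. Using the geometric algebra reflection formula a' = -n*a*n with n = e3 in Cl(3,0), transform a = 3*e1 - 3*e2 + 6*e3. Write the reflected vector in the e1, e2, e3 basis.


Reflection formula: a' = -n*a*n, with n = e3 (unit vector, n^2 = 1).
For reflection through hyperplane perp to e3:
The component along e3 flips sign, others stay.
a = (3, -3, 6)
a' = (3, -3, -6)
a' = 3*e1 - 3*e2 - 6*e3


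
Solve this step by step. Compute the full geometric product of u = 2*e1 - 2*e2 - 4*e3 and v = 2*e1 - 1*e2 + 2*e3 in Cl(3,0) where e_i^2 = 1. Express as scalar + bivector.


In Cl(3,0): e_i^2 = 1, e_ie_j = -e_je_i for i != j.
Scalar part = u . v = 2*2 + (-2)*(-1) + (-4)*2
= 4 + 2 + (-8) = -2
e12 coeff = 2*(-1) - (-2)*2 = -2 - (-4) = 2
e13 coeff = 2*2 - (-4)*2 = 4 - (-8) = 12
e23 coeff = (-2)*2 - (-4)*(-1) = -4 - 4 = -8
uv = -2 + 2*e12 + 12*e13 - 8*e23


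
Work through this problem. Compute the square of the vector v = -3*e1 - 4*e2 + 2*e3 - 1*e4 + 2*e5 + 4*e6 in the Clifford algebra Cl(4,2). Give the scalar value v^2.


v^2 = sum of c_i^2 * e_i^2
Positive signature terms (e_i^2 = +1): (-3)^2 + (-4)^2 + 2^2 + (-1)^2 = 30
Negative signature terms (e_j^2 = -1): 2^2 + 4^2 = 20
v^2 = 30 - 20 = 10


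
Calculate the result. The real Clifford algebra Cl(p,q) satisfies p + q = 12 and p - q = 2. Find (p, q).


We need p + q = 12 and p - q = 2.
Adding: 2p = 12 + 2 = 14, so p = 7.
Then q = 12 - 7 = 5.
(p, q) = (7, 5)


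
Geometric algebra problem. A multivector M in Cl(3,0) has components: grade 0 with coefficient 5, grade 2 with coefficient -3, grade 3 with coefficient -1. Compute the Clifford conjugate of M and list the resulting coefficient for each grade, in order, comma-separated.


Clifford conjugate sign for grade k: (-1)^(k(k+1)/2)
Grade 0: (-1)^(0*1/2) = (-1)^0 = 1, coeff 5 -> 5
Grade 2: (-1)^(2*3/2) = (-1)^3 = -1, coeff -3 -> 3
Grade 3: (-1)^(3*4/2) = (-1)^6 = 1, coeff -1 -> -1
Conjugated coefficients: 5, 3, -1


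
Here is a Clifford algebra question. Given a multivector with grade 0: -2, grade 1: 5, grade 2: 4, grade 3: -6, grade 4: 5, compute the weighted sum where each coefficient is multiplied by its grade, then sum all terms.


Grade-weighted sum = sum of grade_k * coefficient_k
0*(-2) = 0
1*5 = 5
2*4 = 8
3*(-6) = -18
4*5 = 20
Total = 0 + 5 + 8 + (-18) + 20 = 15


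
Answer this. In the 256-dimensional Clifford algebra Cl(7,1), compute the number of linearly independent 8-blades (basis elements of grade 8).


Number of grade-k basis blades in Cl(p,q) with n = p + q is C(n, k).
n = 7 + 1 = 8
C(8, 8) = 8! / (8! * 0!)
= 40320 / (40320 * 1)
= 1


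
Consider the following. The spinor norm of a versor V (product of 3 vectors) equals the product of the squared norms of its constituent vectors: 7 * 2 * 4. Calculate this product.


Spinor norm N(V) = |v1|^2 * |v2|^2 * ... * |v3|^2
= 7 * 2 * 4
Running product: 7, 14, 56
N(V) = 56


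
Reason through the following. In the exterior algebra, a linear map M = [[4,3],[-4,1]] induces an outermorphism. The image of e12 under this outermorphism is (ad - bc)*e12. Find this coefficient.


The outermorphism of a linear map f sends e1^e2 to f(e1)^f(e2).
f(e1) = 4*e1 - 4*e2
f(e2) = 3*e1 + 1*e2
f(e1) ^ f(e2) = (4*e1 - 4*e2) ^ (3*e1 + 1*e2)
= 4*1*e12 + (-4)*3*e21
= (4 - (-12))*e12
= 16*e12
Coefficient = 16


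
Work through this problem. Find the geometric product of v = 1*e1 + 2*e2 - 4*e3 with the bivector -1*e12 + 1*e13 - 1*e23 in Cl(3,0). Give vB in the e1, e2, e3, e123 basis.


vB has grade-1 (vector) and grade-3 (trivector) parts: vB = (v _| B) + (v ^ B).
Vector part <vB>_1:
  e1: -v2*b12 - v3*b13 = -(2)*(-1) - (-4)*(1) = 6
  e2: v1*b12 - v3*b23 = (1)*(-1) - (-4)*(-1) = -5
  e3: v1*b13 + v2*b23 = (1)*(1) + (2)*(-1) = -1
Trivector part <vB>_3:
  e123: v1*b23 - v2*b13 + v3*b12 = (1)*(-1) - (2)*(1) + (-4)*(-1) = 1
vB = 6*e1 - 5*e2 - 1*e3 + 1*e123


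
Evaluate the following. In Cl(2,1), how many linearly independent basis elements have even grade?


Even subalgebra dimension = 2^(n-1)
n = 2 + 1 = 3
2^(3 - 1) = 2^2 = 4
Verification: sum of C(3,k) for even k = 1 + 3 = 4
Result = 4


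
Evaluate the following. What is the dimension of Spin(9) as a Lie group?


Spin(n) double-covers SO(n); both have Lie algebra so(n) of dimension n(n-1)/2.
n = 9
n(n-1) = 9 * 8 = 72
dim Spin(9) = 72/2 = 36


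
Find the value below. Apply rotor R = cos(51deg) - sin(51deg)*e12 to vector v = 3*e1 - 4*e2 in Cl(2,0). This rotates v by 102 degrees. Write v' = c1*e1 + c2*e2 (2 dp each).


Rotor R = cos(51deg) - sin(51deg)*e12
Rotation angle theta = 2 * 51 = 102 degrees
v' = R*v*~R rotates v by theta.
cos(102deg) = -0.2079, sin(102deg) = 0.9781
v'_1 = 3*cos(102deg) - (-4)*sin(102deg)
= 3*(-0.2079) - (-4)*0.9781
= 3.29
v'_2 = 3*sin(102deg) + (-4)*cos(102deg)
= 3*0.9781 + (-4)*(-0.2079)
= 3.77
v' = 3.29*e1 + 3.77*e2


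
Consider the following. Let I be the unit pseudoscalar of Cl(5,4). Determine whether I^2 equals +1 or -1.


The pseudoscalar I = e1...e_n (product of all n generators) of Cl(p,q) satisfies I^2 = (-1)^(q + n(n-1)/2).
p = 5, q = 4, n = p + q = 9
n(n-1)/2 = 9 * 8 / 2 = 36
Exponent = q + n(n-1)/2 = 4 + 36 = 40
I^2 = (-1)^40 = +1


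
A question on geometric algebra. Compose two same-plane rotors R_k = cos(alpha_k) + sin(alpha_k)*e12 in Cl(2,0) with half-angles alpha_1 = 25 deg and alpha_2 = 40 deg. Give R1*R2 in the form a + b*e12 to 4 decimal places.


Same-plane rotors commute and their half-angles add:
R1*R2 = cos(a1 + a2) + sin(a1 + a2)*e12.
a1 + a2 = 25 + 40 = 65 deg
cos(65 deg) = 0.4226
sin(65 deg) = 0.9063
R1*R2 = 0.4226 + 0.9063*e12


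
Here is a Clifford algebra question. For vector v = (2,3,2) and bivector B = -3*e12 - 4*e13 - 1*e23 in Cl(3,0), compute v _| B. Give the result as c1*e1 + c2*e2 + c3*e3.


Left contraction v _| B = <vB>_1 (grade-1 part of the geometric product vB).
Using e1_|e12 = e2, e2_|e12 = -e1, e1_|e13 = e3, e3_|e13 = -e1, e2_|e23 = e3, e3_|e23 = -e2:
e1 coeff: -v2*b12 - v3*b13 = -(3)*(-3) - (2)*(-4) = 17
e2 coeff: v1*b12 - v3*b23 = (2)*(-3) - (2)*(-1) = -4
e3 coeff: v1*b13 + v2*b23 = (2)*(-4) + (3)*(-1) = -11
v _| B = 17*e1 - 4*e2 - 11*e3


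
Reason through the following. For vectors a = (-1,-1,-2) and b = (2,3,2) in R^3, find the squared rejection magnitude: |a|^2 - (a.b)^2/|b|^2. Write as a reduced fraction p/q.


|a|^2 = (-1)^2 + (-1)^2 + (-2)^2 = 6
|b|^2 = 2^2 + 3^2 + 2^2 = 17
a . b = (-1)*2 + (-1)*3 + (-2)*2 = -9
(a.b)^2 = (-9)^2 = 81
|rej|^2 = 6 - 81/17
= (102 - 81)/17
= 21/17
In lowest terms: 21/17


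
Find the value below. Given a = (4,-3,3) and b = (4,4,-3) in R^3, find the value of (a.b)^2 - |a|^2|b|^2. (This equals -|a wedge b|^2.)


a . b = 4*4 + (-3)*4 + 3*(-3)
= 16 + (-12) + (-9) = -5
|a|^2 = 4^2 + (-3)^2 + 3^2 = 34
|b|^2 = 4^2 + 4^2 + (-3)^2 = 41
(a.b)^2 = (-5)^2 = 25
|a|^2 * |b|^2 = 34 * 41 = 1394
Result = 25 - 1394 = -1369


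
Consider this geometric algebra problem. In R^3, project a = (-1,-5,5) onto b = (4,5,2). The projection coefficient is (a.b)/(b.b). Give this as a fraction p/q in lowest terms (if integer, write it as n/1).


Projection coefficient = (a . b) / (b . b)
a . b = (-1)*4 + (-5)*5 + 5*2
= -4 + (-25) + 10 = -19
b . b = 4^2 + 5^2 + 2^2
= 16 + 25 + 4 = 45
Coefficient = -19/45
In lowest terms: -19/45


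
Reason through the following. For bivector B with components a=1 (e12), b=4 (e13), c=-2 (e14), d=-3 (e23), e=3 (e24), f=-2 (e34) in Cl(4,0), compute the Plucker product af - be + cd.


Plucker relation: af - be + cd
a*f = 1*(-2) = -2
b*e = 4*3 = 12
c*d = (-2)*(-3) = 6
af - be + cd = -2 - 12 + 6
= -8


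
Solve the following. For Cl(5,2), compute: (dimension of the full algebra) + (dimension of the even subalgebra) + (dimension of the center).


n = 5 + 2 = 7
Total dim = 2^7 = 128
Even subalgebra dim = 2^6 = 64
n is odd, so center dim = 2
Sum = 128 + 64 + 2 = 194


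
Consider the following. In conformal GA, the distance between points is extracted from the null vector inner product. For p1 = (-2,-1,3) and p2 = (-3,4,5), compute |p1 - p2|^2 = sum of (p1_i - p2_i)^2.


p1 - p2 = (1, -5, -2)
|p1 - p2|^2 = 1^2 + (-5)^2 + (-2)^2
= 1 + 25 + 4
= 30


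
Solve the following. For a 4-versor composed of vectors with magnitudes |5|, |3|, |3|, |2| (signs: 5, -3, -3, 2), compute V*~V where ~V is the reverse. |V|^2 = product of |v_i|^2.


Each vector v_i has |v_i|^2 = s_i^2
Squared scales: 5^2 = 25, (-3)^2 = 9, (-3)^2 = 9, 2^2 = 4
|V|^2 = 25 * 9 * 9 * 4
= 8100


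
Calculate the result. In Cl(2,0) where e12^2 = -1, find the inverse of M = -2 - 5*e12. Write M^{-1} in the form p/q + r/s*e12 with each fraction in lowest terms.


M = -2 - 5*e12, where e12^2 = -1.
Since M commutes with its reverse ~M = a - b*e12, M * ~M = a^2 - b^2*e12^2 = a^2 + b^2.
So M^{-1} = ~M / (a^2 + b^2) = (a - b*e12)/(a^2 + b^2).
a^2 + b^2 = 4 + 25 = 29
Scalar part = -2/29 = -2/29
Bivector coeff = 5/29 = 5/29
M^{-1} = -2/29 + 5/29*e12


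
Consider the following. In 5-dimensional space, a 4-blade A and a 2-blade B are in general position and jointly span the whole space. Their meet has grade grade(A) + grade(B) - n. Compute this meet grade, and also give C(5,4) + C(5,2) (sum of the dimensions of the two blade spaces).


Meet grade = grade(A) + grade(B) - n
= 4 + 2 - 5 = 1
C(5,4) = 5
C(5,2) = 10
dim_A + dim_B = 5 + 10 = 15


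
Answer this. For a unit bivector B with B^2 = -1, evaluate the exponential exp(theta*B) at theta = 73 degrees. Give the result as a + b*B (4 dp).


For a unit bivector B with B^2 = -1, the exponential series gives
e^(theta*B) = cos(theta) + sin(theta)*B (the GA analogue of Euler's formula).
theta = 73 degrees = 1.27409 rad
cos(73 deg) = 0.2924
sin(73 deg) = 0.9563
exp(theta*B) = 0.2924 + 0.9563*B


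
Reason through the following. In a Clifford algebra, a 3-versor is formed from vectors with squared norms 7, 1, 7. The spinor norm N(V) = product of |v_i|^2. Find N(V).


Spinor norm N(V) = |v1|^2 * |v2|^2 * ... * |v3|^2
= 7 * 1 * 7
Running product: 7, 7, 49
N(V) = 49


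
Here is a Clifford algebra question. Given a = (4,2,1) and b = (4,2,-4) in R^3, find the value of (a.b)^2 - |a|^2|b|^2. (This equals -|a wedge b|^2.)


a . b = 4*4 + 2*2 + 1*(-4)
= 16 + 4 + (-4) = 16
|a|^2 = 4^2 + 2^2 + 1^2 = 21
|b|^2 = 4^2 + 2^2 + (-4)^2 = 36
(a.b)^2 = 16^2 = 256
|a|^2 * |b|^2 = 21 * 36 = 756
Result = 256 - 756 = -500


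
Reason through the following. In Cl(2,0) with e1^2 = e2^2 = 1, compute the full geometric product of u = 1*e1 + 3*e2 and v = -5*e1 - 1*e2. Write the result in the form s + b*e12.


Expand: (1*e1 + 3*e2)(-5*e1 - 1*e2)
= 1*(-5)*e1e1 + 1*(-1)*e1e2 + 3*(-5)*e2e1 + 3*(-1)*e2e2
Using e1^2 = e2^2 = 1, e2e1 = -e1e2:
Scalar part s = 1*(-5) + 3*(-1) = -5 + (-3) = -8
Bivector part b = 1*(-1) - 3*(-5) = -1 - (-15) = 14
uv = -8 + 14*e12


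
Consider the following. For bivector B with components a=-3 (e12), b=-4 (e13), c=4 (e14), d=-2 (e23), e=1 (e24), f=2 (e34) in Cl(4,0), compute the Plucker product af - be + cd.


Plucker relation: af - be + cd
a*f = (-3)*2 = -6
b*e = (-4)*1 = -4
c*d = 4*(-2) = -8
af - be + cd = -6 - (-4) + (-8)
= -10


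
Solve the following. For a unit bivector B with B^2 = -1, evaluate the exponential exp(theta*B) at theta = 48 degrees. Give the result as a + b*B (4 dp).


For a unit bivector B with B^2 = -1, the exponential series gives
e^(theta*B) = cos(theta) + sin(theta)*B (the GA analogue of Euler's formula).
theta = 48 degrees = 0.837758 rad
cos(48 deg) = 0.6691
sin(48 deg) = 0.7431
exp(theta*B) = 0.6691 + 0.7431*B


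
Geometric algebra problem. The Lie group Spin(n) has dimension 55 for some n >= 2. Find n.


dim Spin(n) = dim so(n) = n(n-1)/2.
Solve n(n-1)/2 = 55, i.e. n^2 - n - 110 = 0.
Discriminant = 1 + 8*55 = 441
n = (1 + sqrt(441))/2 = (1 + 21)/2 = 11


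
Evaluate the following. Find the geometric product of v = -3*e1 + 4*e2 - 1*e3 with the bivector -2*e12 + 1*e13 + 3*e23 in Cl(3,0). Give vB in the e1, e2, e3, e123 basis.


vB has grade-1 (vector) and grade-3 (trivector) parts: vB = (v _| B) + (v ^ B).
Vector part <vB>_1:
  e1: -v2*b12 - v3*b13 = -(4)*(-2) - (-1)*(1) = 9
  e2: v1*b12 - v3*b23 = (-3)*(-2) - (-1)*(3) = 9
  e3: v1*b13 + v2*b23 = (-3)*(1) + (4)*(3) = 9
Trivector part <vB>_3:
  e123: v1*b23 - v2*b13 + v3*b12 = (-3)*(3) - (4)*(1) + (-1)*(-2) = -11
vB = 9*e1 + 9*e2 + 9*e3 - 11*e123


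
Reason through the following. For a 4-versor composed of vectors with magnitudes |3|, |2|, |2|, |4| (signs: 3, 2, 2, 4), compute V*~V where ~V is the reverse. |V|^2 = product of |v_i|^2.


Each vector v_i has |v_i|^2 = s_i^2
Squared scales: 3^2 = 9, 2^2 = 4, 2^2 = 4, 4^2 = 16
|V|^2 = 9 * 4 * 4 * 16
= 2304


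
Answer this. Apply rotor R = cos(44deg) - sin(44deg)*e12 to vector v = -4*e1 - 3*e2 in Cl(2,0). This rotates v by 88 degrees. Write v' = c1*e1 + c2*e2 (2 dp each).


Rotor R = cos(44deg) - sin(44deg)*e12
Rotation angle theta = 2 * 44 = 88 degrees
v' = R*v*~R rotates v by theta.
cos(88deg) = 0.0349, sin(88deg) = 0.9994
v'_1 = -4*cos(88deg) - (-3)*sin(88deg)
= -4*0.0349 - (-3)*0.9994
= 2.86
v'_2 = -4*sin(88deg) + (-3)*cos(88deg)
= -4*0.9994 + (-3)*0.0349
= -4.10
v' = 2.86*e1 - 4.10*e2


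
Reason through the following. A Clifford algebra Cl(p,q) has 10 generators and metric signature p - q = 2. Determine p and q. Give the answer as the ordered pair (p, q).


We need p + q = 10 and p - q = 2.
Adding: 2p = 10 + 2 = 12, so p = 6.
Then q = 10 - 6 = 4.
(p, q) = (6, 4)


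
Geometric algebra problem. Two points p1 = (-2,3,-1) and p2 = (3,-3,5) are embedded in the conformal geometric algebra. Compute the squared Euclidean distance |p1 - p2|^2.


p1 - p2 = (-5, 6, -6)
|p1 - p2|^2 = (-5)^2 + 6^2 + (-6)^2
= 25 + 36 + 36
= 97


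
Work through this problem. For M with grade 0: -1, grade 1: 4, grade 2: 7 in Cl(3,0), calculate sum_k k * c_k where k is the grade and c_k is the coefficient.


Grade-weighted sum = sum of grade_k * coefficient_k
0*(-1) = 0
1*4 = 4
2*7 = 14
Total = 0 + 4 + 14 = 18


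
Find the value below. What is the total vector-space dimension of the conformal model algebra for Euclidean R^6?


The conformal model of R^6 uses Cl(7,1): the 6 Euclidean generators plus two extra orthogonal generators e+ (e+^2 = +1) and e- (e-^2 = -1), from which the null vectors e0, einf are built.
Number of generators m = 6 + 2 = 8.
dim Cl(p,q) = 2^m = 2^8 = 256


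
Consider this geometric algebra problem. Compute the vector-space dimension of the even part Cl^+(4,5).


Even subalgebra dimension = 2^(n-1)
n = 4 + 5 = 9
2^(9 - 1) = 2^8 = 256
Verification: sum of C(9,k) for even k = 1 + 36 + 126 + 84 + 9 = 256
Result = 256


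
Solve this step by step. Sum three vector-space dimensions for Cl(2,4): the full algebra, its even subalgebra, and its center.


n = 2 + 4 = 6
Total dim = 2^6 = 64
Even subalgebra dim = 2^5 = 32
n is even, so center dim = 1
Sum = 64 + 32 + 1 = 97


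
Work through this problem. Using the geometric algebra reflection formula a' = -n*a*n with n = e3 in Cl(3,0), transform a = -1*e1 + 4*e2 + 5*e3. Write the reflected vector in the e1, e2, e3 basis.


Reflection formula: a' = -n*a*n, with n = e3 (unit vector, n^2 = 1).
For reflection through hyperplane perp to e3:
The component along e3 flips sign, others stay.
a = (-1, 4, 5)
a' = (-1, 4, -5)
a' = -1*e1 + 4*e2 - 5*e3


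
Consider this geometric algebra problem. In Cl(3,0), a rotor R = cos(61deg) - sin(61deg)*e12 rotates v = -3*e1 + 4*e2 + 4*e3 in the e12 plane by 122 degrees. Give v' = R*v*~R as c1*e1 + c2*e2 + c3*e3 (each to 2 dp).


Rotor R = cos(61deg) - sin(61deg)*e12
Rotation angle theta = 2 * 61 = 122 degrees in the e12 plane (e1 -> e2).
The component perpendicular to the plane (e3) is invariant: v'_3 = v3 = 4.00
cos(122deg) = -0.5299, sin(122deg) = 0.8480
v'_1 = v1*cos(theta) - v2*sin(theta) = -3*(-0.5299) - 4*0.8480 = -1.80
v'_2 = v1*sin(theta) + v2*cos(theta) = -3*0.8480 + 4*(-0.5299) = -4.66
v' = -1.80*e1 - 4.66*e2 + 4.00*e3


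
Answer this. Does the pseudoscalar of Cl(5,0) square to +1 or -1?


The pseudoscalar I = e1...e_n (product of all n generators) of Cl(p,q) satisfies I^2 = (-1)^(q + n(n-1)/2).
p = 5, q = 0, n = p + q = 5
n(n-1)/2 = 5 * 4 / 2 = 10
Exponent = q + n(n-1)/2 = 0 + 10 = 10
I^2 = (-1)^10 = +1


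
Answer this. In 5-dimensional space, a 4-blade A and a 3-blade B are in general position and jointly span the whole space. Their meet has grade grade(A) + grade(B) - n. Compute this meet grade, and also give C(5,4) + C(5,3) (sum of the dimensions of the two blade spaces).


Meet grade = grade(A) + grade(B) - n
= 4 + 3 - 5 = 2
C(5,4) = 5
C(5,3) = 10
dim_A + dim_B = 5 + 10 = 15


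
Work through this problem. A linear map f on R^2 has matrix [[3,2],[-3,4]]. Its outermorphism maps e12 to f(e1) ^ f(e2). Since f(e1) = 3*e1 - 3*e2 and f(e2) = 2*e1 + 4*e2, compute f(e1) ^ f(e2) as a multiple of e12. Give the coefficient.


The outermorphism of a linear map f sends e1^e2 to f(e1)^f(e2).
f(e1) = 3*e1 - 3*e2
f(e2) = 2*e1 + 4*e2
f(e1) ^ f(e2) = (3*e1 - 3*e2) ^ (2*e1 + 4*e2)
= 3*4*e12 + (-3)*2*e21
= (12 - (-6))*e12
= 18*e12
Coefficient = 18


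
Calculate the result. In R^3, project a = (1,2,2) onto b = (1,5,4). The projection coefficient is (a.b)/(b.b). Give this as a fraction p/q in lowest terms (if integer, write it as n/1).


Projection coefficient = (a . b) / (b . b)
a . b = 1*1 + 2*5 + 2*4
= 1 + 10 + 8 = 19
b . b = 1^2 + 5^2 + 4^2
= 1 + 25 + 16 = 42
Coefficient = 19/42
In lowest terms: 19/42


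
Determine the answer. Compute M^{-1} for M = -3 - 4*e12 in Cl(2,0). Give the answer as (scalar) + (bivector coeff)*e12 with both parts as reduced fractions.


M = -3 - 4*e12, where e12^2 = -1.
Since M commutes with its reverse ~M = a - b*e12, M * ~M = a^2 - b^2*e12^2 = a^2 + b^2.
So M^{-1} = ~M / (a^2 + b^2) = (a - b*e12)/(a^2 + b^2).
a^2 + b^2 = 9 + 16 = 25
Scalar part = -3/25 = -3/25
Bivector coeff = 4/25 = 4/25
M^{-1} = -3/25 + 4/25*e12


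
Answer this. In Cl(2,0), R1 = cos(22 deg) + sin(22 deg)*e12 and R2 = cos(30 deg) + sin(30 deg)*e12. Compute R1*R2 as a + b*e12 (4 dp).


Same-plane rotors commute and their half-angles add:
R1*R2 = cos(a1 + a2) + sin(a1 + a2)*e12.
a1 + a2 = 22 + 30 = 52 deg
cos(52 deg) = 0.6157
sin(52 deg) = 0.7880
R1*R2 = 0.6157 + 0.7880*e12


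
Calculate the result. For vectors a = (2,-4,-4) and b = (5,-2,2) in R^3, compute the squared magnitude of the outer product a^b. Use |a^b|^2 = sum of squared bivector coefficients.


a wedge b = (a1*b2 - a2*b1)*e12 + (a1*b3 - a3*b1)*e13 + (a2*b3 - a3*b2)*e23
e12 coeff: 2*(-2) - (-4)*5 = -4 - (-20) = 16
e13 coeff: 2*2 - (-4)*5 = 4 - (-20) = 24
e23 coeff: (-4)*2 - (-4)*(-2) = -8 - 8 = -16
|a wedge b|^2 = 16^2 + 24^2 + (-16)^2
= 256 + 576 + 256
= 1088


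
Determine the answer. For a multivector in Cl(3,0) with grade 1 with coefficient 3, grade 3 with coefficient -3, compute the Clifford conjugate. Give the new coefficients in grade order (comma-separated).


Clifford conjugate sign for grade k: (-1)^(k(k+1)/2)
Grade 1: (-1)^(1*2/2) = (-1)^1 = -1, coeff 3 -> -3
Grade 3: (-1)^(3*4/2) = (-1)^6 = 1, coeff -3 -> -3
Conjugated coefficients: -3, -3


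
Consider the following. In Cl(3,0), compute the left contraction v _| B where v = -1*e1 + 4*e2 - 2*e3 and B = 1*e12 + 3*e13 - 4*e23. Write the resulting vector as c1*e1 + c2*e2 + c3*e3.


Left contraction v _| B = <vB>_1 (grade-1 part of the geometric product vB).
Using e1_|e12 = e2, e2_|e12 = -e1, e1_|e13 = e3, e3_|e13 = -e1, e2_|e23 = e3, e3_|e23 = -e2:
e1 coeff: -v2*b12 - v3*b13 = -(4)*(1) - (-2)*(3) = 2
e2 coeff: v1*b12 - v3*b23 = (-1)*(1) - (-2)*(-4) = -9
e3 coeff: v1*b13 + v2*b23 = (-1)*(3) + (4)*(-4) = -19
v _| B = 2*e1 - 9*e2 - 19*e3


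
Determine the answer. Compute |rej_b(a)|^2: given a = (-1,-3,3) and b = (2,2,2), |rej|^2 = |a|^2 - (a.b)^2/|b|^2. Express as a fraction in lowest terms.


|a|^2 = (-1)^2 + (-3)^2 + 3^2 = 19
|b|^2 = 2^2 + 2^2 + 2^2 = 12
a . b = (-1)*2 + (-3)*2 + 3*2 = -2
(a.b)^2 = (-2)^2 = 4
|rej|^2 = 19 - 4/12
= (228 - 4)/12
= 224/12
In lowest terms: 56/3


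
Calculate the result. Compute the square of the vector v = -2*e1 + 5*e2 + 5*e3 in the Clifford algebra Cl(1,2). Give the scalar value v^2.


v^2 = sum of c_i^2 * e_i^2
Positive signature terms (e_i^2 = +1): (-2)^2 = 4
Negative signature terms (e_j^2 = -1): 5^2 + 5^2 = 50
v^2 = 4 - 50 = -46


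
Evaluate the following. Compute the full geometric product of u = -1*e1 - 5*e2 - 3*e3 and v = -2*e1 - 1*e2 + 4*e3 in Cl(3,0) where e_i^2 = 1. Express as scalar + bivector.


In Cl(3,0): e_i^2 = 1, e_ie_j = -e_je_i for i != j.
Scalar part = u . v = (-1)*(-2) + (-5)*(-1) + (-3)*4
= 2 + 5 + (-12) = -5
e12 coeff = (-1)*(-1) - (-5)*(-2) = 1 - 10 = -9
e13 coeff = (-1)*4 - (-3)*(-2) = -4 - 6 = -10
e23 coeff = (-5)*4 - (-3)*(-1) = -20 - 3 = -23
uv = -5 - 9*e12 - 10*e13 - 23*e23


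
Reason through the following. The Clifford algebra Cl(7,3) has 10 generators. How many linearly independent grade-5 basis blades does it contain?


Number of grade-k basis blades in Cl(p,q) with n = p + q is C(n, k).
n = 7 + 3 = 10
C(10, 5) = 10! / (5! * 5!)
= 3628800 / (120 * 120)
= 252


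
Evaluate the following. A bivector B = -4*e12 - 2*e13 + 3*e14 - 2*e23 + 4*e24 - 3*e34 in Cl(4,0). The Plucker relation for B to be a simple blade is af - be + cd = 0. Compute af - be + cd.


Plucker relation: af - be + cd
a*f = (-4)*(-3) = 12
b*e = (-2)*4 = -8
c*d = 3*(-2) = -6
af - be + cd = 12 - (-8) + (-6)
= 14


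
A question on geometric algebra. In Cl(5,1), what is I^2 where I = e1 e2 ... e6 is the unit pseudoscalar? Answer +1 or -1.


The pseudoscalar I = e1...e_n (product of all n generators) of Cl(p,q) satisfies I^2 = (-1)^(q + n(n-1)/2).
p = 5, q = 1, n = p + q = 6
n(n-1)/2 = 6 * 5 / 2 = 15
Exponent = q + n(n-1)/2 = 1 + 15 = 16
I^2 = (-1)^16 = +1


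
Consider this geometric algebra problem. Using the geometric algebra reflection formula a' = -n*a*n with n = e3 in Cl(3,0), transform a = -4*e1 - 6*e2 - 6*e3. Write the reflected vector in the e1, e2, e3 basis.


Reflection formula: a' = -n*a*n, with n = e3 (unit vector, n^2 = 1).
For reflection through hyperplane perp to e3:
The component along e3 flips sign, others stay.
a = (-4, -6, -6)
a' = (-4, -6, 6)
a' = -4*e1 - 6*e2 + 6*e3


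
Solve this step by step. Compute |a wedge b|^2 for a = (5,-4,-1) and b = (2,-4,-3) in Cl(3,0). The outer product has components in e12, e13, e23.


a wedge b = (a1*b2 - a2*b1)*e12 + (a1*b3 - a3*b1)*e13 + (a2*b3 - a3*b2)*e23
e12 coeff: 5*(-4) - (-4)*2 = -20 - (-8) = -12
e13 coeff: 5*(-3) - (-1)*2 = -15 - (-2) = -13
e23 coeff: (-4)*(-3) - (-1)*(-4) = 12 - 4 = 8
|a wedge b|^2 = (-12)^2 + (-13)^2 + 8^2
= 144 + 169 + 64
= 377


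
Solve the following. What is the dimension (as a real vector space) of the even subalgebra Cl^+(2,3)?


Even subalgebra dimension = 2^(n-1)
n = 2 + 3 = 5
2^(5 - 1) = 2^4 = 16
Verification: sum of C(5,k) for even k = 1 + 10 + 5 = 16
Result = 16


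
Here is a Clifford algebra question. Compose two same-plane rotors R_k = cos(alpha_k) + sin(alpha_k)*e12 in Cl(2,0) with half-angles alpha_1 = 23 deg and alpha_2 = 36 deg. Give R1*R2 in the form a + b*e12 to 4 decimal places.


Same-plane rotors commute and their half-angles add:
R1*R2 = cos(a1 + a2) + sin(a1 + a2)*e12.
a1 + a2 = 23 + 36 = 59 deg
cos(59 deg) = 0.5150
sin(59 deg) = 0.8572
R1*R2 = 0.5150 + 0.8572*e12


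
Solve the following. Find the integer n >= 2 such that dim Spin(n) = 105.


dim Spin(n) = dim so(n) = n(n-1)/2.
Solve n(n-1)/2 = 105, i.e. n^2 - n - 210 = 0.
Discriminant = 1 + 8*105 = 841
n = (1 + sqrt(841))/2 = (1 + 29)/2 = 15


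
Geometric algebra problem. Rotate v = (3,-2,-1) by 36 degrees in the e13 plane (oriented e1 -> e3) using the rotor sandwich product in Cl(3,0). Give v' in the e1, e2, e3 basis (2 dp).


Rotor R = cos(18deg) - sin(18deg)*e13
Rotation angle theta = 2 * 18 = 36 degrees in the e13 plane (e1 -> e3).
The component perpendicular to the plane (e2) is invariant: v'_2 = v2 = -2.00
cos(36deg) = 0.8090, sin(36deg) = 0.5878
v'_1 = v1*cos(theta) - v3*sin(theta) = 3*0.8090 - (-1)*0.5878 = 3.01
v'_3 = v1*sin(theta) + v3*cos(theta) = 3*0.5878 + (-1)*0.8090 = 0.95
v' = 3.01*e1 - 2.00*e2 + 0.95*e3


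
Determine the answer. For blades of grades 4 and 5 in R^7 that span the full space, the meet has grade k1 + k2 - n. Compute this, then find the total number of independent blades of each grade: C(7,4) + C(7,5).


Meet grade = grade(A) + grade(B) - n
= 4 + 5 - 7 = 2
C(7,4) = 35
C(7,5) = 21
dim_A + dim_B = 35 + 21 = 56


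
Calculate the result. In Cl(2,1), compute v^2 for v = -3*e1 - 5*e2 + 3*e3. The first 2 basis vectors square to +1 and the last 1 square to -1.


v^2 = sum of c_i^2 * e_i^2
Positive signature terms (e_i^2 = +1): (-3)^2 + (-5)^2 = 34
Negative signature terms (e_j^2 = -1): 3^2 = 9
v^2 = 34 - 9 = 25


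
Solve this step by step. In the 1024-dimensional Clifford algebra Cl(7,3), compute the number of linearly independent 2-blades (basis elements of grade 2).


Number of grade-k basis blades in Cl(p,q) with n = p + q is C(n, k).
n = 7 + 3 = 10
C(10, 2) = 10! / (2! * 8!)
= 3628800 / (2 * 40320)
= 45


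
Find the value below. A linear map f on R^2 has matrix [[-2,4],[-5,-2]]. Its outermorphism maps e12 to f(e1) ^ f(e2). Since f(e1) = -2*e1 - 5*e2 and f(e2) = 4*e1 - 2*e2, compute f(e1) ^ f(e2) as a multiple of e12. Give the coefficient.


The outermorphism of a linear map f sends e1^e2 to f(e1)^f(e2).
f(e1) = -2*e1 - 5*e2
f(e2) = 4*e1 - 2*e2
f(e1) ^ f(e2) = (-2*e1 - 5*e2) ^ (4*e1 - 2*e2)
= (-2)*(-2)*e12 + (-5)*4*e21
= (4 - (-20))*e12
= 24*e12
Coefficient = 24


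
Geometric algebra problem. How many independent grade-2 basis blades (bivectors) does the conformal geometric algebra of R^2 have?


The conformal model of R^2 uses Cl(3,1) with m = 2 + 2 = 4 generators.
Number of grade-2 blades = C(m, 2) = C(4, 2)
= 4*3/2 = 6


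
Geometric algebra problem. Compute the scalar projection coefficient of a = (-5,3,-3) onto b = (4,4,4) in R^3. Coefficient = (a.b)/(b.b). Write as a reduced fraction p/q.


Projection coefficient = (a . b) / (b . b)
a . b = (-5)*4 + 3*4 + (-3)*4
= -20 + 12 + (-12) = -20
b . b = 4^2 + 4^2 + 4^2
= 16 + 16 + 16 = 48
Coefficient = -20/48
In lowest terms: -5/12


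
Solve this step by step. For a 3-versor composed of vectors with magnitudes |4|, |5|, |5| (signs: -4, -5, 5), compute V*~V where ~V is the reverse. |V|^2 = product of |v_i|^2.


Each vector v_i has |v_i|^2 = s_i^2
Squared scales: (-4)^2 = 16, (-5)^2 = 25, 5^2 = 25
|V|^2 = 16 * 25 * 25
= 10000


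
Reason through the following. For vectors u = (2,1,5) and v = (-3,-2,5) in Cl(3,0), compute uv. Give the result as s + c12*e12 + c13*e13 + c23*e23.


In Cl(3,0): e_i^2 = 1, e_ie_j = -e_je_i for i != j.
Scalar part = u . v = 2*(-3) + 1*(-2) + 5*5
= -6 + (-2) + 25 = 17
e12 coeff = 2*(-2) - 1*(-3) = -4 - (-3) = -1
e13 coeff = 2*5 - 5*(-3) = 10 - (-15) = 25
e23 coeff = 1*5 - 5*(-2) = 5 - (-10) = 15
uv = 17 - 1*e12 + 25*e13 + 15*e23


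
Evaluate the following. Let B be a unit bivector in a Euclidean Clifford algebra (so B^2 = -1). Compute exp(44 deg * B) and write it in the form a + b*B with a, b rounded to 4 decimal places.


For a unit bivector B with B^2 = -1, the exponential series gives
e^(theta*B) = cos(theta) + sin(theta)*B (the GA analogue of Euler's formula).
theta = 44 degrees = 0.767945 rad
cos(44 deg) = 0.7193
sin(44 deg) = 0.6947
exp(theta*B) = 0.7193 + 0.6947*B


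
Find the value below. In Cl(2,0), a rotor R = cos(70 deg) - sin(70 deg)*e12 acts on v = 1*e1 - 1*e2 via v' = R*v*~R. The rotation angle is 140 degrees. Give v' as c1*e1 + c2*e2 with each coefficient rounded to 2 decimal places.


Rotor R = cos(70deg) - sin(70deg)*e12
Rotation angle theta = 2 * 70 = 140 degrees
v' = R*v*~R rotates v by theta.
cos(140deg) = -0.7660, sin(140deg) = 0.6428
v'_1 = 1*cos(140deg) - (-1)*sin(140deg)
= 1*(-0.7660) - (-1)*0.6428
= -0.12
v'_2 = 1*sin(140deg) + (-1)*cos(140deg)
= 1*0.6428 + (-1)*(-0.7660)
= 1.41
v' = -0.12*e1 + 1.41*e2


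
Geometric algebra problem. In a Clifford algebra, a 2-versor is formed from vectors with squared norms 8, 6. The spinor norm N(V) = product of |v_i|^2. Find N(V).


Spinor norm N(V) = |v1|^2 * |v2|^2 * ... * |v2|^2
= 8 * 6
Running product: 8, 48
N(V) = 48


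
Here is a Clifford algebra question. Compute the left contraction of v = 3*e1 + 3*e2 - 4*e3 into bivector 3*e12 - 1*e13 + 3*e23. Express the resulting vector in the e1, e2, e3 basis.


Left contraction v _| B = <vB>_1 (grade-1 part of the geometric product vB).
Using e1_|e12 = e2, e2_|e12 = -e1, e1_|e13 = e3, e3_|e13 = -e1, e2_|e23 = e3, e3_|e23 = -e2:
e1 coeff: -v2*b12 - v3*b13 = -(3)*(3) - (-4)*(-1) = -13
e2 coeff: v1*b12 - v3*b23 = (3)*(3) - (-4)*(3) = 21
e3 coeff: v1*b13 + v2*b23 = (3)*(-1) + (3)*(3) = 6
v _| B = -13*e1 + 21*e2 + 6*e3


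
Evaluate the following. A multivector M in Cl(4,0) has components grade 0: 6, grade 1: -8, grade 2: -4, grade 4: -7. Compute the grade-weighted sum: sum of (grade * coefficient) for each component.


Grade-weighted sum = sum of grade_k * coefficient_k
0*6 = 0
1*(-8) = -8
2*(-4) = -8
4*(-7) = -28
Total = 0 + (-8) + (-8) + (-28) = -44


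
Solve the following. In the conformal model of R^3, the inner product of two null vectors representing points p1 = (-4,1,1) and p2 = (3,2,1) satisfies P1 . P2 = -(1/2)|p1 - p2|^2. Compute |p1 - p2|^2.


p1 - p2 = (-7, -1, 0)
|p1 - p2|^2 = (-7)^2 + (-1)^2 + 0^2
= 49 + 1 + 0
= 50


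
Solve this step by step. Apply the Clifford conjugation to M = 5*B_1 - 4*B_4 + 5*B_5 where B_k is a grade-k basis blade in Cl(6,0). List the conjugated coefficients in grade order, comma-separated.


Clifford conjugate sign for grade k: (-1)^(k(k+1)/2)
Grade 1: (-1)^(1*2/2) = (-1)^1 = -1, coeff 5 -> -5
Grade 4: (-1)^(4*5/2) = (-1)^10 = 1, coeff -4 -> -4
Grade 5: (-1)^(5*6/2) = (-1)^15 = -1, coeff 5 -> -5
Conjugated coefficients: -5, -4, -5
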